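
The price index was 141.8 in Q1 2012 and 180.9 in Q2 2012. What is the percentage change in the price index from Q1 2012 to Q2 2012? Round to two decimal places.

Change = (180.9 − 141.8) / 141.8 × 100
       = 39.1 / 141.8 × 100 = 27.5740%

27.57%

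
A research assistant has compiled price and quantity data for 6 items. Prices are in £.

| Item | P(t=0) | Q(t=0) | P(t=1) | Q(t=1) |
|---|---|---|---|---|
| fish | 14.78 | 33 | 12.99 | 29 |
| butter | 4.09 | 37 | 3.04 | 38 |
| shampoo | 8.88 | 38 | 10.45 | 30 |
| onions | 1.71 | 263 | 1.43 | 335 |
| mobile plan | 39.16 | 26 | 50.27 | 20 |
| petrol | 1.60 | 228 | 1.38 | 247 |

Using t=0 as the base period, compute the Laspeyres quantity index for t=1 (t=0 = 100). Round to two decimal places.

Laspeyres quantity index uses base-period prices as weights.
ΣP(t=0)·Q(t=1) = 14.78×29 + 4.09×38 + 8.88×30 + 1.71×335 + 39.16×20 + 1.60×247 = 428.62 + 155.42 + 266.4 + 572.85 + 783.2 + 395.2 = 2601.69
ΣP(t=0)·Q(t=0) = 14.78×33 + 4.09×37 + 8.88×38 + 1.71×263 + 39.16×26 + 1.60×228 = 487.74 + 151.33 + 337.44 + 449.73 + 1018.16 + 364.8 = 2809.2
Index = 2601.69 / 2809.2 × 100 = 92.6132

92.61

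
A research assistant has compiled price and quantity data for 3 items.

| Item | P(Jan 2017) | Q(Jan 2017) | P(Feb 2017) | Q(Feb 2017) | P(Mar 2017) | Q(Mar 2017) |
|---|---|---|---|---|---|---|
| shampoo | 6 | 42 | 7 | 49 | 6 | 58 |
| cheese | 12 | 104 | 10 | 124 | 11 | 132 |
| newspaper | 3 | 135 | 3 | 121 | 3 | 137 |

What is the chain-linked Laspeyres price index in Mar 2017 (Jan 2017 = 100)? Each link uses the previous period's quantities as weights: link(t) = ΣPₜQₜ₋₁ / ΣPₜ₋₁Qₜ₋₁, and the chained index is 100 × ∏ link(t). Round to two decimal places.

Link Jan 2017→Feb 2017:
ΣP(Feb 2017)Q(Jan 2017) = 7×42 + 10×104 + 3×135 = 294 + 1040 + 405 = 1739
ΣP(Jan 2017)Q(Jan 2017) = 6×42 + 12×104 + 3×135 = 252 + 1248 + 405 = 1905
link = 1739/1905 = 0.912861
Link Feb 2017→Mar 2017:
ΣP(Mar 2017)Q(Feb 2017) = 6×49 + 11×124 + 3×121 = 294 + 1364 + 363 = 2021
ΣP(Feb 2017)Q(Feb 2017) = 7×49 + 10×124 + 3×121 = 343 + 1240 + 363 = 1946
link = 2021/1946 = 1.038541
Chained index = 100 × 0.912861 × 1.038541 = 94.8043

94.80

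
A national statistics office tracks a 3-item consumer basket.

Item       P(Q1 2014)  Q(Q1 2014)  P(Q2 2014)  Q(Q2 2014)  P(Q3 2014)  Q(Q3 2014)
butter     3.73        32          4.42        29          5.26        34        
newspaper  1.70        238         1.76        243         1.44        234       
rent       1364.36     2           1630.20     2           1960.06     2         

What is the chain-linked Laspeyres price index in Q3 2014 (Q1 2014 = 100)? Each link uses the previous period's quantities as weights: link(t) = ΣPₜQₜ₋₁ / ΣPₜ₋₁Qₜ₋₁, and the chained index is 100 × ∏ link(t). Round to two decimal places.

Link Q1 2014→Q2 2014:
ΣP(Q2 2014)Q(Q1 2014) = 4.42×32 + 1.76×238 + 1630.20×2 = 141.44 + 418.88 + 3260.4 = 3820.72
ΣP(Q1 2014)Q(Q1 2014) = 3.73×32 + 1.70×238 + 1364.36×2 = 119.36 + 404.6 + 2728.72 = 3252.68
link = 3820.72/3252.68 = 1.174638
Link Q2 2014→Q3 2014:
ΣP(Q3 2014)Q(Q2 2014) = 5.26×29 + 1.44×243 + 1960.06×2 = 152.54 + 349.92 + 3920.12 = 4422.58
ΣP(Q2 2014)Q(Q2 2014) = 4.42×29 + 1.76×243 + 1630.20×2 = 128.18 + 427.68 + 3260.4 = 3816.26
link = 4422.58/3816.26 = 1.158878
Chained index = 100 × 1.174638 × 1.158878 = 136.1262

136.13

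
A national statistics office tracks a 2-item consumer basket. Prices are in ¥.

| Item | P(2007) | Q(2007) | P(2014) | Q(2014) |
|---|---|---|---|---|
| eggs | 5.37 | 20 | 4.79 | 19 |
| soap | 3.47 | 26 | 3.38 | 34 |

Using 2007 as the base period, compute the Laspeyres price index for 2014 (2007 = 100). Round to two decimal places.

92.95

Laspeyres price index uses base-period quantities as weights.
ΣP(2014)·Q(2007) = 4.79×20 + 3.38×26 = 95.8 + 87.88 = 183.68
ΣP(2007)·Q(2007) = 5.37×20 + 3.47×26 = 107.4 + 90.22 = 197.62
Index = 183.68 / 197.62 × 100 = 92.9461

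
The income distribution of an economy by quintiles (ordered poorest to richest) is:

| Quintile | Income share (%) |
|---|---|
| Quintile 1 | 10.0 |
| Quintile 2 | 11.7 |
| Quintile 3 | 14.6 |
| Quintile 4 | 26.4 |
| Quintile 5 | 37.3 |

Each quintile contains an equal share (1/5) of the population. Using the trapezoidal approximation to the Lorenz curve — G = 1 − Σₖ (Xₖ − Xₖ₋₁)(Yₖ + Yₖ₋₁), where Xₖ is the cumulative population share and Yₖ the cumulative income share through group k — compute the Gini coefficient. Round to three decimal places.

0.277

Cumulative income shares Yₖ: 0.1000, 0.2170, 0.3630, 0.6270, 1.0000
Σ (Xₖ−Xₖ₋₁)(Yₖ+Yₖ₋₁) = (1/5)(0.1000+0.0000) + (1/5)(0.2170+0.1000) + (1/5)(0.3630+0.2170) + (1/5)(0.6270+0.3630) + (1/5)(1.0000+0.6270)
  = 0.0200 + 0.0634 + 0.1160 + 0.1980 + 0.3254 = 0.7228
G = 1 − 0.7228 = 0.2772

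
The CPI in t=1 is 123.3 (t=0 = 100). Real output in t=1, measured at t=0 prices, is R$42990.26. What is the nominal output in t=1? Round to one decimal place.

Nominal = Real × (Index/100) = 42990.26 × (123.3/100)
        = 42990.26 × 1.233 = 53006.9906

53007.0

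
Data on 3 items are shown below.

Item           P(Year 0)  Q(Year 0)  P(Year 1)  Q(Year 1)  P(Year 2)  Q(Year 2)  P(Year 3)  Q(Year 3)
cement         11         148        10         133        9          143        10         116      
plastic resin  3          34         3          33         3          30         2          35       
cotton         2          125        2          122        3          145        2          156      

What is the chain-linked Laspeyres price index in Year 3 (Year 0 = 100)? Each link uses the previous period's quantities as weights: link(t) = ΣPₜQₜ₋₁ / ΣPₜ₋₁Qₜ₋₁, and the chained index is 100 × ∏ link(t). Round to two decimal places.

Link Year 0→Year 1:
ΣP(Year 1)Q(Year 0) = 10×148 + 3×34 + 2×125 = 1480 + 102 + 250 = 1832
ΣP(Year 0)Q(Year 0) = 11×148 + 3×34 + 2×125 = 1628 + 102 + 250 = 1980
link = 1832/1980 = 0.925253
Link Year 1→Year 2:
ΣP(Year 2)Q(Year 1) = 9×133 + 3×33 + 3×122 = 1197 + 99 + 366 = 1662
ΣP(Year 1)Q(Year 1) = 10×133 + 3×33 + 2×122 = 1330 + 99 + 244 = 1673
link = 1662/1673 = 0.993425
Link Year 2→Year 3:
ΣP(Year 3)Q(Year 2) = 10×143 + 2×30 + 2×145 = 1430 + 60 + 290 = 1780
ΣP(Year 2)Q(Year 2) = 9×143 + 3×30 + 3×145 = 1287 + 90 + 435 = 1812
link = 1780/1812 = 0.982340
Chained index = 100 × 0.925253 × 0.993425 × 0.982340 = 90.2936

90.29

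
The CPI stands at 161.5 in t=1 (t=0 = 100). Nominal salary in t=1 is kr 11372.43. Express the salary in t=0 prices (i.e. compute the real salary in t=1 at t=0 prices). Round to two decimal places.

7041.75

Real = Nominal ÷ (Index/100) = 11372.43 ÷ (161.5/100)
     = 11372.43 ÷ 1.615 = 7041.7523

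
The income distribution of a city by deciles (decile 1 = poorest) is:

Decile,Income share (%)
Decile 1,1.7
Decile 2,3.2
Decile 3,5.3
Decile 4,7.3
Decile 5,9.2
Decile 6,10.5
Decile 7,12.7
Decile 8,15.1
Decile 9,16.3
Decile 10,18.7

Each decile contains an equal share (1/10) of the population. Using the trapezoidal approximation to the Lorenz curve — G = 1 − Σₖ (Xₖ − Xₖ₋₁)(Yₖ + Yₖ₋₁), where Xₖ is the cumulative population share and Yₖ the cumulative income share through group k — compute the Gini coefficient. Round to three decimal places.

Cumulative income shares Yₖ: 0.0170, 0.0490, 0.1020, 0.1750, 0.2670, 0.3720, 0.4990, 0.6500, 0.8130, 1.0000
Σ (Xₖ−Xₖ₋₁)(Yₖ+Yₖ₋₁) = (1/10)(0.0170+0.0000) + (1/10)(0.0490+0.0170) + (1/10)(0.1020+0.0490) + (1/10)(0.1750+0.1020) + (1/10)(0.2670+0.1750) + (1/10)(0.3720+0.2670) + (1/10)(0.4990+0.3720) + (1/10)(0.6500+0.4990) + (1/10)(0.8130+0.6500) + (1/10)(1.0000+0.8130)
  = 0.0017 + 0.0066 + 0.0151 + 0.0277 + 0.0442 + 0.0639 + 0.0871 + 0.1149 + 0.1463 + 0.1813 = 0.6888
G = 1 − 0.6888 = 0.3112

0.311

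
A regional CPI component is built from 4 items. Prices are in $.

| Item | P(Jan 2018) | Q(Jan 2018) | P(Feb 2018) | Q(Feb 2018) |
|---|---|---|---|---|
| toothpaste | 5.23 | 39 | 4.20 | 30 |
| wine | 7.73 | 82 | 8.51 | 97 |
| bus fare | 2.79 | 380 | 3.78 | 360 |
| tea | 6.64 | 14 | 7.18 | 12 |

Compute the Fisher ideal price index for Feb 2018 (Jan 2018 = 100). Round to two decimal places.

120.47

Laspeyres component (base-period weights):
ΣP(Feb 2018)Q(Jan 2018) = 4.20×39 + 8.51×82 + 3.78×380 + 7.18×14 = 163.8 + 697.82 + 1436.4 + 100.52 = 2398.54
ΣP(Jan 2018)Q(Jan 2018) = 5.23×39 + 7.73×82 + 2.79×380 + 6.64×14 = 203.97 + 633.86 + 1060.2 + 92.96 = 1990.99
L = 2398.54 / 1990.99 × 100 = 120.4697
Paasche component (current-period weights):
ΣP(Feb 2018)Q(Feb 2018) = 4.20×30 + 8.51×97 + 3.78×360 + 7.18×12 = 126 + 825.47 + 1360.8 + 86.16 = 2398.43
ΣP(Jan 2018)Q(Feb 2018) = 5.23×30 + 7.73×97 + 2.79×360 + 6.64×12 = 156.9 + 749.81 + 1004.4 + 79.68 = 1990.79
P = 2398.43 / 1990.79 × 100 = 120.4763
Fisher = √(L × P) = √(120.4697 × 120.4763) = 120.4730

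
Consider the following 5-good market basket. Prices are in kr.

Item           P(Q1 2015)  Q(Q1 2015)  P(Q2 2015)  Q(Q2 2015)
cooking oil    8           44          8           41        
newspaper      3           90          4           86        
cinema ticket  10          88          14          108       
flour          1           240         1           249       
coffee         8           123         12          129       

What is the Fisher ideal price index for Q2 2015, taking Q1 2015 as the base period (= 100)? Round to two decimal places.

Laspeyres component (base-period weights):
ΣP(Q2 2015)Q(Q1 2015) = 8×44 + 4×90 + 14×88 + 1×240 + 12×123 = 352 + 360 + 1232 + 240 + 1476 = 3660
ΣP(Q1 2015)Q(Q1 2015) = 8×44 + 3×90 + 10×88 + 1×240 + 8×123 = 352 + 270 + 880 + 240 + 984 = 2726
L = 3660 / 2726 × 100 = 134.2627
Paasche component (current-period weights):
ΣP(Q2 2015)Q(Q2 2015) = 8×41 + 4×86 + 14×108 + 1×249 + 12×129 = 328 + 344 + 1512 + 249 + 1548 = 3981
ΣP(Q1 2015)Q(Q2 2015) = 8×41 + 3×86 + 10×108 + 1×249 + 8×129 = 328 + 258 + 1080 + 249 + 1032 = 2947
P = 3981 / 2947 × 100 = 135.0865
Fisher = √(L × P) = √(134.2627 × 135.0865) = 134.6740

134.67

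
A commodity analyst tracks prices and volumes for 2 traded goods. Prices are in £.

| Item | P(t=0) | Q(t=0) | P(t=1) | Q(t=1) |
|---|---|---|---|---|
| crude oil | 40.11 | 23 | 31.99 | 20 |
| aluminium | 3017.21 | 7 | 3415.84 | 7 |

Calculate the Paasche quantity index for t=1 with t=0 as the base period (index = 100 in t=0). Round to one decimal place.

Paasche quantity index uses current-period prices as weights.
ΣP(t=1)·Q(t=1) = 31.99×20 + 3415.84×7 = 639.8 + 23910.88 = 24550.68
ΣP(t=1)·Q(t=0) = 31.99×23 + 3415.84×7 = 735.77 + 23910.88 = 24646.65
Index = 24550.68 / 24646.65 × 100 = 99.6106

99.6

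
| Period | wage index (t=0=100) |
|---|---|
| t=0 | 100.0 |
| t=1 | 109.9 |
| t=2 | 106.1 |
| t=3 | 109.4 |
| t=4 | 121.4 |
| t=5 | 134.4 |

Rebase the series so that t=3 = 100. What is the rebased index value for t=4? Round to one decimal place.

111.0

Rebased(t=4) = 121.4 / 109.4 × 100 = 110.9689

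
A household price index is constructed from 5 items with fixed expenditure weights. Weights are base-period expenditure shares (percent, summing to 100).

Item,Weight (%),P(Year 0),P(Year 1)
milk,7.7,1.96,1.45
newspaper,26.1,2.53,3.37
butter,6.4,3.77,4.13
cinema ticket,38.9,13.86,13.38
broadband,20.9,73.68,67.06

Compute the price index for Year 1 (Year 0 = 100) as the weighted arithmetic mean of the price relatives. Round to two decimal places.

milk: 7.7 × (1.45/1.96) = 7.7 × 0.739796 = 5.6964
newspaper: 26.1 × (3.37/2.53) = 26.1 × 1.332016 = 34.7656
butter: 6.4 × (4.13/3.77) = 6.4 × 1.095491 = 7.0111
cinema ticket: 38.9 × (13.38/13.86) = 38.9 × 0.965368 = 37.5528
broadband: 20.9 × (67.06/73.68) = 20.9 × 0.910152 = 19.0222
Index = Σ wᵢ·(p₁ᵢ/p₀ᵢ) = 5.6964 + 34.7656 + 7.0111 + 37.5528 + 19.0222 = 104.0482

104.05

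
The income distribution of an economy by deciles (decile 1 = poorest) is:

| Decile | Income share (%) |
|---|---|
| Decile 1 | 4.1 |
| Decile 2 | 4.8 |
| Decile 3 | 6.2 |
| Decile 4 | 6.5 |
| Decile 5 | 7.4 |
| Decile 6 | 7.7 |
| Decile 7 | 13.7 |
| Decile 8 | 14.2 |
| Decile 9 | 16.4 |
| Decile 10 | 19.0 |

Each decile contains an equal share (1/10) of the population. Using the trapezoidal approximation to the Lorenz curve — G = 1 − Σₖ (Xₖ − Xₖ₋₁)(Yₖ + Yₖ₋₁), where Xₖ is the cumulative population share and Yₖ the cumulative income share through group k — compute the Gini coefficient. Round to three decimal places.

0.277

Cumulative income shares Yₖ: 0.0410, 0.0890, 0.1510, 0.2160, 0.2900, 0.3670, 0.5040, 0.6460, 0.8100, 1.0000
Σ (Xₖ−Xₖ₋₁)(Yₖ+Yₖ₋₁) = (1/10)(0.0410+0.0000) + (1/10)(0.0890+0.0410) + (1/10)(0.1510+0.0890) + (1/10)(0.2160+0.1510) + (1/10)(0.2900+0.2160) + (1/10)(0.3670+0.2900) + (1/10)(0.5040+0.3670) + (1/10)(0.6460+0.5040) + (1/10)(0.8100+0.6460) + (1/10)(1.0000+0.8100)
  = 0.0041 + 0.0130 + 0.0240 + 0.0367 + 0.0506 + 0.0657 + 0.0871 + 0.1150 + 0.1456 + 0.1810 = 0.7228
G = 1 − 0.7228 = 0.2772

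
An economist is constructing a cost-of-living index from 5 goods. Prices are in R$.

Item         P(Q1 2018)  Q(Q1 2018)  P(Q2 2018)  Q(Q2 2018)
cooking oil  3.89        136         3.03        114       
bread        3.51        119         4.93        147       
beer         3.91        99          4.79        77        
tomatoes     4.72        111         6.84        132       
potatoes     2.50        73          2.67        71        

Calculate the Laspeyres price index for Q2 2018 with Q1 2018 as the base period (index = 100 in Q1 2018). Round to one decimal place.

Laspeyres price index uses base-period quantities as weights.
ΣP(Q2 2018)·Q(Q1 2018) = 3.03×136 + 4.93×119 + 4.79×99 + 6.84×111 + 2.67×73 = 412.08 + 586.67 + 474.21 + 759.24 + 194.91 = 2427.11
ΣP(Q1 2018)·Q(Q1 2018) = 3.89×136 + 3.51×119 + 3.91×99 + 4.72×111 + 2.50×73 = 529.04 + 417.69 + 387.09 + 523.92 + 182.5 = 2040.24
Index = 2427.11 / 2040.24 × 100 = 118.9620

119.0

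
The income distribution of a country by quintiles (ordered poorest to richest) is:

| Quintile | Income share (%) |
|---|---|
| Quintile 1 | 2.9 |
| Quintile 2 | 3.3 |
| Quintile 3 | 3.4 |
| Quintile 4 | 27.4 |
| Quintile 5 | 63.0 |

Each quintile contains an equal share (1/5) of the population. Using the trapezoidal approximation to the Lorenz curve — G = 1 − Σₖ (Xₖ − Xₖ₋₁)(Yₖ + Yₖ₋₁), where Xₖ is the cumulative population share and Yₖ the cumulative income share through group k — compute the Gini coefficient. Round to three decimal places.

0.577

Cumulative income shares Yₖ: 0.0290, 0.0620, 0.0960, 0.3700, 1.0000
Σ (Xₖ−Xₖ₋₁)(Yₖ+Yₖ₋₁) = (1/5)(0.0290+0.0000) + (1/5)(0.0620+0.0290) + (1/5)(0.0960+0.0620) + (1/5)(0.3700+0.0960) + (1/5)(1.0000+0.3700)
  = 0.0058 + 0.0182 + 0.0316 + 0.0932 + 0.2740 = 0.4228
G = 1 − 0.4228 = 0.5772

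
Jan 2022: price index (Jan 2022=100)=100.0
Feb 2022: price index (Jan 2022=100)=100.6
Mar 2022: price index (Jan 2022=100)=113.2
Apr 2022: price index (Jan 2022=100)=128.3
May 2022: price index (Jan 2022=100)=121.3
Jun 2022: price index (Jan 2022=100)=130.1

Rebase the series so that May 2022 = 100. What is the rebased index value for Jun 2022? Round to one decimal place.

Rebased(Jun 2022) = 130.1 / 121.3 × 100 = 107.2547

107.3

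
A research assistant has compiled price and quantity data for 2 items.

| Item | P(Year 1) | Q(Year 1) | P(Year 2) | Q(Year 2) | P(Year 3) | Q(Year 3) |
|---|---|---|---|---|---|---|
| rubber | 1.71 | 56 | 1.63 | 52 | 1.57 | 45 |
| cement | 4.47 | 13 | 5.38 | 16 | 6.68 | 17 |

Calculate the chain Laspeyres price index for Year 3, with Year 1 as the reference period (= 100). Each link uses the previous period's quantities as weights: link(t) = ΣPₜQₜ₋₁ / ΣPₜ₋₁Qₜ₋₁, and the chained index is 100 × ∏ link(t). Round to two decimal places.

Link Year 1→Year 2:
ΣP(Year 2)Q(Year 1) = 1.63×56 + 5.38×13 = 91.28 + 69.94 = 161.22
ΣP(Year 1)Q(Year 1) = 1.71×56 + 4.47×13 = 95.76 + 58.11 = 153.87
link = 161.22/153.87 = 1.047768
Link Year 2→Year 3:
ΣP(Year 3)Q(Year 2) = 1.57×52 + 6.68×16 = 81.64 + 106.88 = 188.52
ΣP(Year 2)Q(Year 2) = 1.63×52 + 5.38×16 = 84.76 + 86.08 = 170.84
link = 188.52/170.84 = 1.103489
Chained index = 100 × 1.047768 × 1.103489 = 115.6200

115.62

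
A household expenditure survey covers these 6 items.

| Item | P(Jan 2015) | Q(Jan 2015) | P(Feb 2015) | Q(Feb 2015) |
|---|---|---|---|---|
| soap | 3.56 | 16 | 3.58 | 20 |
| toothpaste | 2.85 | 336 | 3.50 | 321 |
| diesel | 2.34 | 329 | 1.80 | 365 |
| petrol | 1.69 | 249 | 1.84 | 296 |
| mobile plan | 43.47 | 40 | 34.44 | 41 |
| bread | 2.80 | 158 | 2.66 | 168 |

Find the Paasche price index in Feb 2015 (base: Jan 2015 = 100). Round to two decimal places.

Paasche price index uses current-period quantities as weights.
ΣP(Feb 2015)·Q(Feb 2015) = 3.58×20 + 3.50×321 + 1.80×365 + 1.84×296 + 34.44×41 + 2.66×168 = 71.6 + 1123.5 + 657 + 544.64 + 1412.04 + 446.88 = 4255.66
ΣP(Jan 2015)·Q(Feb 2015) = 3.56×20 + 2.85×321 + 2.34×365 + 1.69×296 + 43.47×41 + 2.80×168 = 71.2 + 914.85 + 854.1 + 500.24 + 1782.27 + 470.4 = 4593.06
Index = 4255.66 / 4593.06 × 100 = 92.6541

92.65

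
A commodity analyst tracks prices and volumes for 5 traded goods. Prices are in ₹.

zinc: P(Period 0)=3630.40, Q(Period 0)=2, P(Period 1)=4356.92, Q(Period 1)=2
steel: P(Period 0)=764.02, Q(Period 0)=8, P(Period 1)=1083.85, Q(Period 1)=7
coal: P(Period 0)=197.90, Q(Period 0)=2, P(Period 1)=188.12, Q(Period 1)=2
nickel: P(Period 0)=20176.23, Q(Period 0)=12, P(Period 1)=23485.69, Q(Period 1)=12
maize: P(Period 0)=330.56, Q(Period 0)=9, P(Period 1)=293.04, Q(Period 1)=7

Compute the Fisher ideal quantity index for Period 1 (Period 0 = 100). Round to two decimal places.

Laspeyres component (base-period weights):
ΣP(Period 0)Q(Period 1) = 3630.40×2 + 764.02×7 + 197.90×2 + 20176.23×12 + 330.56×7 = 7260.8 + 5348.14 + 395.8 + 242114.76 + 2313.92 = 257433.42
ΣP(Period 0)Q(Period 0) = 3630.40×2 + 764.02×8 + 197.90×2 + 20176.23×12 + 330.56×9 = 7260.8 + 6112.16 + 395.8 + 242114.76 + 2975.04 = 258858.56
L = 257433.42 / 258858.56 × 100 = 99.4495
Paasche component (current-period weights):
ΣP(Period 1)Q(Period 1) = 4356.92×2 + 1083.85×7 + 188.12×2 + 23485.69×12 + 293.04×7 = 8713.84 + 7586.95 + 376.24 + 281828.28 + 2051.28 = 300556.59
ΣP(Period 1)Q(Period 0) = 4356.92×2 + 1083.85×8 + 188.12×2 + 23485.69×12 + 293.04×9 = 8713.84 + 8670.8 + 376.24 + 281828.28 + 2637.36 = 302226.52
P = 300556.59 / 302226.52 × 100 = 99.4475
Fisher = √(L × P) = √(99.4495 × 99.4475) = 99.4485

99.45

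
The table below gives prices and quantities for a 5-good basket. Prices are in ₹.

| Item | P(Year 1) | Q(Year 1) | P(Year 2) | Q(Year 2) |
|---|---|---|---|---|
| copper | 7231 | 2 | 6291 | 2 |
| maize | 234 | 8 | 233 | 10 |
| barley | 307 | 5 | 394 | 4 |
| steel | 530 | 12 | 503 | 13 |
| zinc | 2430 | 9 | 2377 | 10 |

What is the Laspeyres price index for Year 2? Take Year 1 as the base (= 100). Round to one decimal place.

95.1

Laspeyres price index uses base-period quantities as weights.
ΣP(Year 2)·Q(Year 1) = 6291×2 + 233×8 + 394×5 + 503×12 + 2377×9 = 12582 + 1864 + 1970 + 6036 + 21393 = 43845
ΣP(Year 1)·Q(Year 1) = 7231×2 + 234×8 + 307×5 + 530×12 + 2430×9 = 14462 + 1872 + 1535 + 6360 + 21870 = 46099
Index = 43845 / 46099 × 100 = 95.1105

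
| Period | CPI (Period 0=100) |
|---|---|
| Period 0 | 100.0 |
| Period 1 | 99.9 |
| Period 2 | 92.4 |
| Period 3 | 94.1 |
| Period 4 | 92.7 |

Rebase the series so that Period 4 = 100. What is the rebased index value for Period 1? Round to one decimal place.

Rebased(Period 1) = 99.9 / 92.7 × 100 = 107.7670

107.8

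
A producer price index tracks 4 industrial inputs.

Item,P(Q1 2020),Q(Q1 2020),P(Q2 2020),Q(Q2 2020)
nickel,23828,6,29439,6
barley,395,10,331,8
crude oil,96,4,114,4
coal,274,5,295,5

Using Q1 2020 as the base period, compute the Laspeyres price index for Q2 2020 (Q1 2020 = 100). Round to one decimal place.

122.3

Laspeyres price index uses base-period quantities as weights.
ΣP(Q2 2020)·Q(Q1 2020) = 29439×6 + 331×10 + 114×4 + 295×5 = 176634 + 3310 + 456 + 1475 = 181875
ΣP(Q1 2020)·Q(Q1 2020) = 23828×6 + 395×10 + 96×4 + 274×5 = 142968 + 3950 + 384 + 1370 = 148672
Index = 181875 / 148672 × 100 = 122.3331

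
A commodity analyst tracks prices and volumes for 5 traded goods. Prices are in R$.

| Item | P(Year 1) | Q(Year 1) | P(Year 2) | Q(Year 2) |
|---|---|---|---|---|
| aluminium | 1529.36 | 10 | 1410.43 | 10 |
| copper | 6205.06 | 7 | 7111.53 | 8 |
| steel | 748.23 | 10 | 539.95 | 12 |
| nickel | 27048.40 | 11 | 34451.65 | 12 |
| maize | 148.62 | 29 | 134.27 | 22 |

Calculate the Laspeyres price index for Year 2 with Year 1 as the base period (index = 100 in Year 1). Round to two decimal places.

122.85

Laspeyres price index uses base-period quantities as weights.
ΣP(Year 2)·Q(Year 1) = 1410.43×10 + 7111.53×7 + 539.95×10 + 34451.65×11 + 134.27×29 = 14104.3 + 49780.71 + 5399.5 + 378968.15 + 3893.83 = 452146.49
ΣP(Year 1)·Q(Year 1) = 1529.36×10 + 6205.06×7 + 748.23×10 + 27048.40×11 + 148.62×29 = 15293.6 + 43435.42 + 7482.3 + 297532.4 + 4309.98 = 368053.7
Index = 452146.49 / 368053.7 × 100 = 122.8480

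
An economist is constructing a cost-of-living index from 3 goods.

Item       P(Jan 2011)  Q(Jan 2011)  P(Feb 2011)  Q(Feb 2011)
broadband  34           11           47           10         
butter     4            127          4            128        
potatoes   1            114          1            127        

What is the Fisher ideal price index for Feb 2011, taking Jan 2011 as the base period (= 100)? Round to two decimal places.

113.82

Laspeyres component (base-period weights):
ΣP(Feb 2011)Q(Jan 2011) = 47×11 + 4×127 + 1×114 = 517 + 508 + 114 = 1139
ΣP(Jan 2011)Q(Jan 2011) = 34×11 + 4×127 + 1×114 = 374 + 508 + 114 = 996
L = 1139 / 996 × 100 = 114.3574
Paasche component (current-period weights):
ΣP(Feb 2011)Q(Feb 2011) = 47×10 + 4×128 + 1×127 = 470 + 512 + 127 = 1109
ΣP(Jan 2011)Q(Feb 2011) = 34×10 + 4×128 + 1×127 = 340 + 512 + 127 = 979
P = 1109 / 979 × 100 = 113.2789
Fisher = √(L × P) = √(114.3574 × 113.2789) = 113.8169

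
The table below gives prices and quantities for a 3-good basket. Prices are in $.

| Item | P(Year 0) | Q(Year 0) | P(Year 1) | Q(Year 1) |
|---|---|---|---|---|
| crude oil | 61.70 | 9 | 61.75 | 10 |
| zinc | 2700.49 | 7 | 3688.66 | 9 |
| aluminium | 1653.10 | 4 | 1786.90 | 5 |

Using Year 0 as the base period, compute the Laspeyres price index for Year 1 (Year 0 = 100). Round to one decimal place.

128.6

Laspeyres price index uses base-period quantities as weights.
ΣP(Year 1)·Q(Year 0) = 61.75×9 + 3688.66×7 + 1786.90×4 = 555.75 + 25820.62 + 7147.6 = 33523.97
ΣP(Year 0)·Q(Year 0) = 61.70×9 + 2700.49×7 + 1653.10×4 = 555.3 + 18903.43 + 6612.4 = 26071.13
Index = 33523.97 / 26071.13 × 100 = 128.5866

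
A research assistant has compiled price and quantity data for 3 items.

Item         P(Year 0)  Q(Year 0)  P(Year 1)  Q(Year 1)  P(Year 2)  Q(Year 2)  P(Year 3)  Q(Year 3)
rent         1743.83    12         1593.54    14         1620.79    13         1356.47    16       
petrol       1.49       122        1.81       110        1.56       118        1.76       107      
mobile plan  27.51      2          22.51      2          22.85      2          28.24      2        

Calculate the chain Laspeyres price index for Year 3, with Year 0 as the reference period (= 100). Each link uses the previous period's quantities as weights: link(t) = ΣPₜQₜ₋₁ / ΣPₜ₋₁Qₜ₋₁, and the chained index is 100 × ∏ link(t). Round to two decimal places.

78.19

Link Year 0→Year 1:
ΣP(Year 1)Q(Year 0) = 1593.54×12 + 1.81×122 + 22.51×2 = 19122.48 + 220.82 + 45.02 = 19388.32
ΣP(Year 0)Q(Year 0) = 1743.83×12 + 1.49×122 + 27.51×2 = 20925.96 + 181.78 + 55.02 = 21162.76
link = 19388.32/21162.76 = 0.916153
Link Year 1→Year 2:
ΣP(Year 2)Q(Year 1) = 1620.79×14 + 1.56×110 + 22.85×2 = 22691.06 + 171.6 + 45.7 = 22908.36
ΣP(Year 1)Q(Year 1) = 1593.54×14 + 1.81×110 + 22.51×2 = 22309.56 + 199.1 + 45.02 = 22553.68
link = 22908.36/22553.68 = 1.015726
Link Year 2→Year 3:
ΣP(Year 3)Q(Year 2) = 1356.47×13 + 1.76×118 + 28.24×2 = 17634.11 + 207.68 + 56.48 = 17898.27
ΣP(Year 2)Q(Year 2) = 1620.79×13 + 1.56×118 + 22.85×2 = 21070.27 + 184.08 + 45.7 = 21300.05
link = 17898.27/21300.05 = 0.840292
Chained index = 100 × 0.916153 × 1.015726 × 0.840292 = 78.1943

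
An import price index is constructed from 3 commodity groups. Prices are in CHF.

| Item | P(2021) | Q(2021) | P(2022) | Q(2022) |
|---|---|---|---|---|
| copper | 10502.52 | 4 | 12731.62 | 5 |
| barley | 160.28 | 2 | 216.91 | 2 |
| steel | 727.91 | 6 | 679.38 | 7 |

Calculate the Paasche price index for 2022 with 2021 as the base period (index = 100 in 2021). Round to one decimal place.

Paasche price index uses current-period quantities as weights.
ΣP(2022)·Q(2022) = 12731.62×5 + 216.91×2 + 679.38×7 = 63658.1 + 433.82 + 4755.66 = 68847.58
ΣP(2021)·Q(2022) = 10502.52×5 + 160.28×2 + 727.91×7 = 52512.6 + 320.56 + 5095.37 = 57928.53
Index = 68847.58 / 57928.53 × 100 = 118.8492

118.8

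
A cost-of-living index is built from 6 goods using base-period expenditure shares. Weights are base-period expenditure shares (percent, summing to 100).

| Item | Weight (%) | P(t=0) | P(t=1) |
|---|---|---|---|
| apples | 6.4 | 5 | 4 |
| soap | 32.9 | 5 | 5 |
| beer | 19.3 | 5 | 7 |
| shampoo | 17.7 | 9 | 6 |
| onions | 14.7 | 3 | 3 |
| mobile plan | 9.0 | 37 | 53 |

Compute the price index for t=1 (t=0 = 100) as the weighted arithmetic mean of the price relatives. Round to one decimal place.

apples: 6.4 × (4/5) = 6.4 × 0.800000 = 5.1200
soap: 32.9 × (5/5) = 32.9 × 1.000000 = 32.9000
beer: 19.3 × (7/5) = 19.3 × 1.400000 = 27.0200
shampoo: 17.7 × (6/9) = 17.7 × 0.666667 = 11.8000
onions: 14.7 × (3/3) = 14.7 × 1.000000 = 14.7000
mobile plan: 9.0 × (53/37) = 9.0 × 1.432432 = 12.8919
Index = Σ wᵢ·(p₁ᵢ/p₀ᵢ) = 5.1200 + 32.9000 + 27.0200 + 11.8000 + 14.7000 + 12.8919 = 104.4319

104.4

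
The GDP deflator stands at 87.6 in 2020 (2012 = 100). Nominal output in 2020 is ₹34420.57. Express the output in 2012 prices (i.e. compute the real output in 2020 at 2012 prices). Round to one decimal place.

39292.9

Real = Nominal ÷ (Index/100) = 34420.57 ÷ (87.6/100)
     = 34420.57 ÷ 0.876 = 39292.8881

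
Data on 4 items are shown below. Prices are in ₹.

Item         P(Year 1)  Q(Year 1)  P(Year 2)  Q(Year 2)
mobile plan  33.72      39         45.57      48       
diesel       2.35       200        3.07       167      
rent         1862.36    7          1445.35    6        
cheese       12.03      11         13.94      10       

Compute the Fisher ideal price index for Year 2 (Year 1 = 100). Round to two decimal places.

85.59

Laspeyres component (base-period weights):
ΣP(Year 2)Q(Year 1) = 45.57×39 + 3.07×200 + 1445.35×7 + 13.94×11 = 1777.23 + 614 + 10117.45 + 153.34 = 12662.02
ΣP(Year 1)Q(Year 1) = 33.72×39 + 2.35×200 + 1862.36×7 + 12.03×11 = 1315.08 + 470 + 13036.52 + 132.33 = 14953.93
L = 12662.02 / 14953.93 × 100 = 84.6735
Paasche component (current-period weights):
ΣP(Year 2)Q(Year 2) = 45.57×48 + 3.07×167 + 1445.35×6 + 13.94×10 = 2187.36 + 512.69 + 8672.1 + 139.4 = 11511.55
ΣP(Year 1)Q(Year 2) = 33.72×48 + 2.35×167 + 1862.36×6 + 12.03×10 = 1618.56 + 392.45 + 11174.16 + 120.3 = 13305.47
P = 11511.55 / 13305.47 × 100 = 86.5174
Fisher = √(L × P) = √(84.6735 × 86.5174) = 85.5905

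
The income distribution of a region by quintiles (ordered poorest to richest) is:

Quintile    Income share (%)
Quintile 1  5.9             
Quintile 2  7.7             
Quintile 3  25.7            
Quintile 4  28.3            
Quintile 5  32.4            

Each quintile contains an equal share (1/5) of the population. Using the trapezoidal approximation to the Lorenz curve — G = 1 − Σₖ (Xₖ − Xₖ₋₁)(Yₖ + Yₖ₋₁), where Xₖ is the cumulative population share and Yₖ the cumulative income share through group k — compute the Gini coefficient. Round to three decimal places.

Cumulative income shares Yₖ: 0.0590, 0.1360, 0.3930, 0.6760, 1.0000
Σ (Xₖ−Xₖ₋₁)(Yₖ+Yₖ₋₁) = (1/5)(0.0590+0.0000) + (1/5)(0.1360+0.0590) + (1/5)(0.3930+0.1360) + (1/5)(0.6760+0.3930) + (1/5)(1.0000+0.6760)
  = 0.0118 + 0.0390 + 0.1058 + 0.2138 + 0.3352 = 0.7056
G = 1 − 0.7056 = 0.2944

0.294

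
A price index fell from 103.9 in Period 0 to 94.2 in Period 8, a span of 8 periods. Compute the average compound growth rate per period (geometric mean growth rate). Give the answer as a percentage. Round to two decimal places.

Growth factor = (94.2/103.9)^(1/8) = (0.906641)^(1/8) = 0.987824
Growth rate = 0.987824 − 1 = -0.012176 = -1.2176%

-1.22%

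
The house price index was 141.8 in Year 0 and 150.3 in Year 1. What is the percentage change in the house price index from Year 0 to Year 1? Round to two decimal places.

5.99%

Change = (150.3 − 141.8) / 141.8 × 100
       = 8.5 / 141.8 × 100 = 5.9944%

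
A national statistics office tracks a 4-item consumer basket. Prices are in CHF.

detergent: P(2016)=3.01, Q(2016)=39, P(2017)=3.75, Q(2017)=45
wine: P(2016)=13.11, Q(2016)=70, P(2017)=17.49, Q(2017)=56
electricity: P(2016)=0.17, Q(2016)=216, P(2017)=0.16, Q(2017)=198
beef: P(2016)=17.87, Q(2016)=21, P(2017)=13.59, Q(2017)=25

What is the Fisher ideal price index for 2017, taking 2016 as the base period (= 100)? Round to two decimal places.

Laspeyres component (base-period weights):
ΣP(2017)Q(2016) = 3.75×39 + 17.49×70 + 0.16×216 + 13.59×21 = 146.25 + 1224.3 + 34.56 + 285.39 = 1690.5
ΣP(2016)Q(2016) = 3.01×39 + 13.11×70 + 0.17×216 + 17.87×21 = 117.39 + 917.7 + 36.72 + 375.27 = 1447.08
L = 1690.5 / 1447.08 × 100 = 116.8215
Paasche component (current-period weights):
ΣP(2017)Q(2017) = 3.75×45 + 17.49×56 + 0.16×198 + 13.59×25 = 168.75 + 979.44 + 31.68 + 339.75 = 1519.62
ΣP(2016)Q(2017) = 3.01×45 + 13.11×56 + 0.17×198 + 17.87×25 = 135.45 + 734.16 + 33.66 + 446.75 = 1350.02
P = 1519.62 / 1350.02 × 100 = 112.5628
Fisher = √(L × P) = √(116.8215 × 112.5628) = 114.6724

114.67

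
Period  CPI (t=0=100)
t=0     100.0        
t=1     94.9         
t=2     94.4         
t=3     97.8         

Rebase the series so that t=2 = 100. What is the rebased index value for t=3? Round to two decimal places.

Rebased(t=3) = 97.8 / 94.4 × 100 = 103.6017

103.60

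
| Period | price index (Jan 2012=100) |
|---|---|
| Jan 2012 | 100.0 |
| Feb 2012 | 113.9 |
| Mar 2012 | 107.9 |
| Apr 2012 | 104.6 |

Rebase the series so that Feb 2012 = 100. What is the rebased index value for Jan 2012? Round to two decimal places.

Rebased(Jan 2012) = 100.0 / 113.9 × 100 = 87.7963

87.80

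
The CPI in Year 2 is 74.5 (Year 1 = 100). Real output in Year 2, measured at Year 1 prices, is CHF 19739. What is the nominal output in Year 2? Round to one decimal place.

14705.6

Nominal = Real × (Index/100) = 19739 × (74.5/100)
        = 19739 × 0.745 = 14705.5550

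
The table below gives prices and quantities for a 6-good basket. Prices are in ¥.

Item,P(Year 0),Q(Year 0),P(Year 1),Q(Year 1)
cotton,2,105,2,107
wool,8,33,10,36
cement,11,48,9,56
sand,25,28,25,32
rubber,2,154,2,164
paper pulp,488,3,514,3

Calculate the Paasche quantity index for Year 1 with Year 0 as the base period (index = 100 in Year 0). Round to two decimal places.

Paasche quantity index uses current-period prices as weights.
ΣP(Year 1)·Q(Year 1) = 2×107 + 10×36 + 9×56 + 25×32 + 2×164 + 514×3 = 214 + 360 + 504 + 800 + 328 + 1542 = 3748
ΣP(Year 1)·Q(Year 0) = 2×105 + 10×33 + 9×48 + 25×28 + 2×154 + 514×3 = 210 + 330 + 432 + 700 + 308 + 1542 = 3522
Index = 3748 / 3522 × 100 = 106.4168

106.42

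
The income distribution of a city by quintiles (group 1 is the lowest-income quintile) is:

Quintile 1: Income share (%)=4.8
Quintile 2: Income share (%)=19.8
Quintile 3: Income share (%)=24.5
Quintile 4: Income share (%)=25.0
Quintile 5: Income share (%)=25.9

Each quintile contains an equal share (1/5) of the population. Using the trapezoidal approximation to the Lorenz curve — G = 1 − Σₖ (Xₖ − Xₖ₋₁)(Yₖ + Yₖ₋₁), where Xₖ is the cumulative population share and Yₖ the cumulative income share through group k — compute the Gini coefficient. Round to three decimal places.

0.190

Cumulative income shares Yₖ: 0.0480, 0.2460, 0.4910, 0.7410, 1.0000
Σ (Xₖ−Xₖ₋₁)(Yₖ+Yₖ₋₁) = (1/5)(0.0480+0.0000) + (1/5)(0.2460+0.0480) + (1/5)(0.4910+0.2460) + (1/5)(0.7410+0.4910) + (1/5)(1.0000+0.7410)
  = 0.0096 + 0.0588 + 0.1474 + 0.2464 + 0.3482 = 0.8104
G = 1 − 0.8104 = 0.1896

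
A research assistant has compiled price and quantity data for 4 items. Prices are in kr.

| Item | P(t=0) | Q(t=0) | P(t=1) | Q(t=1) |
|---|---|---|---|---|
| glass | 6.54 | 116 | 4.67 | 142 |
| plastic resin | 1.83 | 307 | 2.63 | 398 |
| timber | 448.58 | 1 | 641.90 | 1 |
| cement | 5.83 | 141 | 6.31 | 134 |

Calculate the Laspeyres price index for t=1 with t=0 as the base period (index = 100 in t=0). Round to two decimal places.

Laspeyres price index uses base-period quantities as weights.
ΣP(t=1)·Q(t=0) = 4.67×116 + 2.63×307 + 641.90×1 + 6.31×141 = 541.72 + 807.41 + 641.9 + 889.71 = 2880.74
ΣP(t=0)·Q(t=0) = 6.54×116 + 1.83×307 + 448.58×1 + 5.83×141 = 758.64 + 561.81 + 448.58 + 822.03 = 2591.06
Index = 2880.74 / 2591.06 × 100 = 111.1800

111.18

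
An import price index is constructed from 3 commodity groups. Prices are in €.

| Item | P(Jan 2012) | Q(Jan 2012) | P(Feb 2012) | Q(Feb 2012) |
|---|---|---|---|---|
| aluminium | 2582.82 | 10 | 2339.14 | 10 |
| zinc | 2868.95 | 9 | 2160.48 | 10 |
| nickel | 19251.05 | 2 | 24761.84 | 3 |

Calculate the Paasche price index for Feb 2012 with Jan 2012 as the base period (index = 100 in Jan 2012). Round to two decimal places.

106.24

Paasche price index uses current-period quantities as weights.
ΣP(Feb 2012)·Q(Feb 2012) = 2339.14×10 + 2160.48×10 + 24761.84×3 = 23391.4 + 21604.8 + 74285.52 = 119281.72
ΣP(Jan 2012)·Q(Feb 2012) = 2582.82×10 + 2868.95×10 + 19251.05×3 = 25828.2 + 28689.5 + 57753.15 = 112270.85
Index = 119281.72 / 112270.85 × 100 = 106.2446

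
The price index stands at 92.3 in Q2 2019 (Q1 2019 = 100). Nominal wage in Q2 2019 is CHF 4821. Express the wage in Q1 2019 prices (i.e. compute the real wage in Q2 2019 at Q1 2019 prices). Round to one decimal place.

5223.2

Real = Nominal ÷ (Index/100) = 4821 ÷ (92.3/100)
     = 4821 ÷ 0.923 = 5223.1853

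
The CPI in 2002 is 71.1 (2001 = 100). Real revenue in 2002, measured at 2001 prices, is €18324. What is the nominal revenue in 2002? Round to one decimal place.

13028.4

Nominal = Real × (Index/100) = 18324 × (71.1/100)
        = 18324 × 0.711 = 13028.3640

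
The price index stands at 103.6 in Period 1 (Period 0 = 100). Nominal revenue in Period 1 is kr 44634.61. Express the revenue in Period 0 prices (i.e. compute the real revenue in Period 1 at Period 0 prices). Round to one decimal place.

Real = Nominal ÷ (Index/100) = 44634.61 ÷ (103.6/100)
     = 44634.61 ÷ 1.036 = 43083.6004

43083.6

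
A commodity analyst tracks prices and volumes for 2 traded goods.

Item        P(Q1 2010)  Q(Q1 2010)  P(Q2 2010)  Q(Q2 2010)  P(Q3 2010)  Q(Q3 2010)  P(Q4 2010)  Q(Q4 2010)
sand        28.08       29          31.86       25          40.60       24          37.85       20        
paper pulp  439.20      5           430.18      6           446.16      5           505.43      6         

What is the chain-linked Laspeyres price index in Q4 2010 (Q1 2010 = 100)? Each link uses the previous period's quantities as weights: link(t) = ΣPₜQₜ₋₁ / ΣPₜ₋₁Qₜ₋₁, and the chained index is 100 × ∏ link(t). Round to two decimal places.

Link Q1 2010→Q2 2010:
ΣP(Q2 2010)Q(Q1 2010) = 31.86×29 + 430.18×5 = 923.94 + 2150.9 = 3074.84
ΣP(Q1 2010)Q(Q1 2010) = 28.08×29 + 439.20×5 = 814.32 + 2196 = 3010.32
link = 3074.84/3010.32 = 1.021433
Link Q2 2010→Q3 2010:
ΣP(Q3 2010)Q(Q2 2010) = 40.60×25 + 446.16×6 = 1015 + 2676.96 = 3691.96
ΣP(Q2 2010)Q(Q2 2010) = 31.86×25 + 430.18×6 = 796.5 + 2581.08 = 3377.58
link = 3691.96/3377.58 = 1.093078
Link Q3 2010→Q4 2010:
ΣP(Q4 2010)Q(Q3 2010) = 37.85×24 + 505.43×5 = 908.4 + 2527.15 = 3435.55
ΣP(Q3 2010)Q(Q3 2010) = 40.60×24 + 446.16×5 = 974.4 + 2230.8 = 3205.2
link = 3435.55/3205.2 = 1.071868
Chained index = 100 × 1.021433 × 1.093078 × 1.071868 = 119.6747

119.67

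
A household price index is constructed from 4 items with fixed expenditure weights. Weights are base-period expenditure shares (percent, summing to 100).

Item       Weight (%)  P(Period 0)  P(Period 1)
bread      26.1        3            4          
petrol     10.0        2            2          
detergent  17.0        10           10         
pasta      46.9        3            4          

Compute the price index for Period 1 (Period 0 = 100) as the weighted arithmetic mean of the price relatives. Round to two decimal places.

bread: 26.1 × (4/3) = 26.1 × 1.333333 = 34.8000
petrol: 10.0 × (2/2) = 10.0 × 1.000000 = 10.0000
detergent: 17.0 × (10/10) = 17.0 × 1.000000 = 17.0000
pasta: 46.9 × (4/3) = 46.9 × 1.333333 = 62.5333
Index = Σ wᵢ·(p₁ᵢ/p₀ᵢ) = 34.8000 + 10.0000 + 17.0000 + 62.5333 = 124.3333

124.33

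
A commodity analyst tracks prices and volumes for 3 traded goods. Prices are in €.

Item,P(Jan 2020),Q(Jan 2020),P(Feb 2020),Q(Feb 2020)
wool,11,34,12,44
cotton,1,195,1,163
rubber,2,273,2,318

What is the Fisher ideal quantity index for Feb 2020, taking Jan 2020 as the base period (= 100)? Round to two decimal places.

Laspeyres component (base-period weights):
ΣP(Jan 2020)Q(Feb 2020) = 11×44 + 1×163 + 2×318 = 484 + 163 + 636 = 1283
ΣP(Jan 2020)Q(Jan 2020) = 11×34 + 1×195 + 2×273 = 374 + 195 + 546 = 1115
L = 1283 / 1115 × 100 = 115.0673
Paasche component (current-period weights):
ΣP(Feb 2020)Q(Feb 2020) = 12×44 + 1×163 + 2×318 = 528 + 163 + 636 = 1327
ΣP(Feb 2020)Q(Jan 2020) = 12×34 + 1×195 + 2×273 = 408 + 195 + 546 = 1149
P = 1327 / 1149 × 100 = 115.4917
Fisher = √(L × P) = √(115.0673 × 115.4917) = 115.2793

115.28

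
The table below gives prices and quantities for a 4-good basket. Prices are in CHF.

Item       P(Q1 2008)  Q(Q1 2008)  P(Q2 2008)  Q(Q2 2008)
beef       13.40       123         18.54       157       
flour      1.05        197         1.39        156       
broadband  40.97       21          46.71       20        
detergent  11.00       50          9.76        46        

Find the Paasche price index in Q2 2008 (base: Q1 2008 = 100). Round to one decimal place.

Paasche price index uses current-period quantities as weights.
ΣP(Q2 2008)·Q(Q2 2008) = 18.54×157 + 1.39×156 + 46.71×20 + 9.76×46 = 2910.78 + 216.84 + 934.2 + 448.96 = 4510.78
ΣP(Q1 2008)·Q(Q2 2008) = 13.40×157 + 1.05×156 + 40.97×20 + 11.00×46 = 2103.8 + 163.8 + 819.4 + 506 = 3593
Index = 4510.78 / 3593 × 100 = 125.5436

125.5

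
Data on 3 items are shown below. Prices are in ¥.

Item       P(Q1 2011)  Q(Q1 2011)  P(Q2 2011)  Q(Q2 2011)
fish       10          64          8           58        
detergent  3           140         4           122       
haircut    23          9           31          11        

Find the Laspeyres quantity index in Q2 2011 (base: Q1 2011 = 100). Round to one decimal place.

94.6

Laspeyres quantity index uses base-period prices as weights.
ΣP(Q1 2011)·Q(Q2 2011) = 10×58 + 3×122 + 23×11 = 580 + 366 + 253 = 1199
ΣP(Q1 2011)·Q(Q1 2011) = 10×64 + 3×140 + 23×9 = 640 + 420 + 207 = 1267
Index = 1199 / 1267 × 100 = 94.6330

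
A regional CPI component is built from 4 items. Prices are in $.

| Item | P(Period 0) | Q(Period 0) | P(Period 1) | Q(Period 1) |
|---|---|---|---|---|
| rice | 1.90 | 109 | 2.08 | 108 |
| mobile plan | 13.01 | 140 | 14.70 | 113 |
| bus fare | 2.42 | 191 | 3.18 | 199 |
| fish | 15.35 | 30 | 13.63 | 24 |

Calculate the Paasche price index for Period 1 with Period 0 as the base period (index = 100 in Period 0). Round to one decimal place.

112.7

Paasche price index uses current-period quantities as weights.
ΣP(Period 1)·Q(Period 1) = 2.08×108 + 14.70×113 + 3.18×199 + 13.63×24 = 224.64 + 1661.1 + 632.82 + 327.12 = 2845.68
ΣP(Period 0)·Q(Period 1) = 1.90×108 + 13.01×113 + 2.42×199 + 15.35×24 = 205.2 + 1470.13 + 481.58 + 368.4 = 2525.31
Index = 2845.68 / 2525.31 × 100 = 112.6864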